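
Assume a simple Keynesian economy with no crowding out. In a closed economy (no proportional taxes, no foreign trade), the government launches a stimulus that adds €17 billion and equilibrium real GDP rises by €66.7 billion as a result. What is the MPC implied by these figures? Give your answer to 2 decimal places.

Implied spending multiplier k = ΔY/ΔG = 66.7/17 ≈ 3.9235.
Since k = 1/(1 − MPC), MPC = 1 − 1/k = 1 − ΔG/ΔY = 1 − 17/66.7 ≈ 0.75.

0.75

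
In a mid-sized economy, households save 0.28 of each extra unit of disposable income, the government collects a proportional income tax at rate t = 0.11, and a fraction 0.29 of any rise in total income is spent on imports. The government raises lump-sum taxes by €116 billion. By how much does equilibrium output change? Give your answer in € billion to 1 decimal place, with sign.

−€128.7 billion

MPC = 1 − MPS = 1 − 0.28 = 0.72.
A lump-sum tax change of +€116 billion shifts disposable income by −€116 billion; first-round consumption changes by −c × ΔT = −0.72 × (+€116 billion) = −€83.52 billion.
Expenditure multiplier = 1/(1 − c(1−t) + m) = 1/(1 − 0.72×0.89 + 0.29) = 1/0.6492 ≈ 1.54.
The tax multiplier is −c × k ≈ −1.109, so ΔY = k × (−c·ΔT) = (−€83.52 billion) / 0.6492 ≈ −€128.7 billion.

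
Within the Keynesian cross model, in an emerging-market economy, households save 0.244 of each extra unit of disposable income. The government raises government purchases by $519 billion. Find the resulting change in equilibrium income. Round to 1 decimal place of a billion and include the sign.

+$2,127.0 billion

MPC = 1 − MPS = 1 − 0.244 = 0.756.
Spending multiplier = 1/(1 − MPC) = 1/(1 − 0.756) = 1/0.244 ≈ 4.098.
ΔY = k × ΔG = (+$519 billion) / 0.244 ≈ +$2,127 billion.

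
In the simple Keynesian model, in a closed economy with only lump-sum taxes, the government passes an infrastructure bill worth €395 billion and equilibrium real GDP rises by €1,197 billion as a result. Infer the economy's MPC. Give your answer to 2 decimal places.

Implied spending multiplier k = ΔY/ΔG = 1,197/395 ≈ 3.0304.
Since k = 1/(1 − MPC), MPC = 1 − 1/k = 1 − ΔG/ΔY = 1 − 395/1,197 ≈ 0.67.

0.67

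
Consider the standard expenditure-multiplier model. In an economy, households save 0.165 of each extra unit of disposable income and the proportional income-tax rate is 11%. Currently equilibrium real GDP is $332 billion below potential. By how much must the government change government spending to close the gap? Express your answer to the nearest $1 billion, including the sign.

MPC = 1 − MPS = 1 − 0.165 = 0.835.
Spending multiplier = 1/(1 − c(1−t)) = 1/(1 − 0.835×0.89) = 1/0.25685 ≈ 3.893.
Need ΔY = +$332 billion, so ΔG = ΔY/k = (+$332 billion) × 0.25685 ≈ +$85 billion.
The government should increase government spending by $85 billion.

+$85 billion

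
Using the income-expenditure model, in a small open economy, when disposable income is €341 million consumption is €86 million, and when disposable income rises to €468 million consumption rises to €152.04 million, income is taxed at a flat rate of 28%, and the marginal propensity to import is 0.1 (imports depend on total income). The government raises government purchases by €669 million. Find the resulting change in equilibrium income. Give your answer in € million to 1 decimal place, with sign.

+€922.0 million

MPC = ΔC/ΔYd = (152.04 − 86)/(468 − 341) = 66.04/127 = 0.52.
Expenditure multiplier = 1/(1 − c(1−t) + m) = 1/(1 − 0.52×0.72 + 0.1) = 1/0.7256 ≈ 1.378.
ΔY = k × ΔG = (+€669 million) / 0.7256 ≈ +€922 million.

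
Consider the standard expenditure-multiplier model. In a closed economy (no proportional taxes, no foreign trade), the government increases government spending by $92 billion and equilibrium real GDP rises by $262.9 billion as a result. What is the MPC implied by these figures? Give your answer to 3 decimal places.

0.650

Implied spending multiplier k = ΔY/ΔG = 262.9/92 ≈ 2.8576.
Since k = 1/(1 − MPC), MPC = 1 − 1/k = 1 − ΔG/ΔY = 1 − 92/262.9 ≈ 0.650.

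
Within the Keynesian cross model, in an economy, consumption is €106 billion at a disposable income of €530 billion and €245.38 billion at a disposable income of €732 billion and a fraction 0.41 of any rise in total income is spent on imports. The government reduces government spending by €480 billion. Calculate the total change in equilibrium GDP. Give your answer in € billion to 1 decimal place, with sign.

−€666.7 billion

MPC = ΔC/ΔYd = (245.38 − 106)/(732 − 530) = 139.38/202 = 0.69.
Expenditure multiplier = 1/(1 − c + m) = 1/(1 − 0.69 + 0.41) = 1/0.72 ≈ 1.389.
ΔY = k × ΔG = (−€480 billion) / 0.72 ≈ −€666.7 billion.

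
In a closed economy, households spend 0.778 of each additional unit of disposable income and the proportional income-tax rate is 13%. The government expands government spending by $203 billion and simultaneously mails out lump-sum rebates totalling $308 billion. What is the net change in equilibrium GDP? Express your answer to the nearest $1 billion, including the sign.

+$1,370 billion

Expenditure multiplier = 1/(1 − c(1−t)) = 1/(1 − 0.778×0.87) = 1/0.32314 ≈ 3.095.
ΔG contributes k·ΔG = (+$203 billion) / 0.32314 ≈ +$628.2 billion.
ΔT of −$308 billion changes first-round spending by −c·ΔT = +$239.624 billion, contributing k·(−c·ΔT) = (+$239.624 billion) / 0.32314 ≈ +$741.5 billion.
Net ΔY = k(ΔG − c·ΔT) = (+$442.624 billion) / 0.32314 ≈ +$1,370 billion.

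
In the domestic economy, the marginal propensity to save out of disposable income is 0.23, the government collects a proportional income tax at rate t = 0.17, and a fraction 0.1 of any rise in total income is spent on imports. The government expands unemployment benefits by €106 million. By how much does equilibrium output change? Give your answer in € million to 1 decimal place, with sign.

+€177.1 million

MPC = 1 − MPS = 1 − 0.23 = 0.77.
The transfer change shifts disposable income by +€106 million, so first-round consumption changes by c·ΔTR = 0.77 × (+€106 million) = +€81.62 million.
Expenditure multiplier = 1/(1 − c(1−t) + m) = 1/(1 − 0.77×0.83 + 0.1) = 1/0.4609 ≈ 2.17.
The transfer multiplier is c × k ≈ 1.671, so ΔY = k × (c·ΔTR) = (+€81.62 million) / 0.4609 ≈ +€177.1 million.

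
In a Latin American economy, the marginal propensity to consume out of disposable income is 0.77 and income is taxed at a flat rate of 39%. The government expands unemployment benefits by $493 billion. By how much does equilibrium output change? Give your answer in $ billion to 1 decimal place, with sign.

+$715.8 billion

The transfer change shifts disposable income by +$493 billion, so first-round consumption changes by c·ΔTR = 0.77 × (+$493 billion) = +$379.61 billion.
Expenditure multiplier = 1/(1 − c(1−t)) = 1/(1 − 0.77×0.61) = 1/0.5303 ≈ 1.886.
The transfer multiplier is c × k ≈ 1.452, so ΔY = k × (c·ΔTR) = (+$379.61 billion) / 0.5303 ≈ +$715.8 billion.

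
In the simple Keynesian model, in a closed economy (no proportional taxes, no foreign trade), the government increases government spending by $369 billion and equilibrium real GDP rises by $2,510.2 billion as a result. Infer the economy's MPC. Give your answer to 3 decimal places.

0.853

Implied spending multiplier k = ΔY/ΔG = 2,510.2/369 ≈ 6.8027.
Since k = 1/(1 − MPC), MPC = 1 − 1/k = 1 − ΔG/ΔY = 1 − 369/2,510.2 ≈ 0.853.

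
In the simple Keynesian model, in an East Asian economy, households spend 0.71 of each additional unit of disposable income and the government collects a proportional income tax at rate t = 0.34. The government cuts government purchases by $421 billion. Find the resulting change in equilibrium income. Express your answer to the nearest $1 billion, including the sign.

Government-spending multiplier = 1/(1 − c(1−t)) = 1/(1 − 0.71×0.66) = 1/0.5314 ≈ 1.882.
ΔY = k × ΔG = (−$421 billion) / 0.5314 ≈ −$792 billion.

−$792 billion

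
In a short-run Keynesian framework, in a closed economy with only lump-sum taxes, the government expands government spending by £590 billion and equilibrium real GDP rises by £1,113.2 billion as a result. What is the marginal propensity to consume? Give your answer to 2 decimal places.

Implied spending multiplier k = ΔY/ΔG = 1,113.2/590 ≈ 1.8868.
Since k = 1/(1 − MPC), MPC = 1 − 1/k = 1 − ΔG/ΔY = 1 − 590/1,113.2 ≈ 0.47.

0.47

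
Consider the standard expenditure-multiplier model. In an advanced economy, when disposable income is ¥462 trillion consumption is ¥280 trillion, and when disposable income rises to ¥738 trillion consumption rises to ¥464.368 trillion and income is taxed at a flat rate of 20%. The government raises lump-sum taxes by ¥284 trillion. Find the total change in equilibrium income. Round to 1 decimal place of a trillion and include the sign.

−¥407.5 trillion

MPC = ΔC/ΔYd = (464.368 − 280)/(738 − 462) = 184.368/276 = 0.668.
A lump-sum tax change of +¥284 trillion shifts disposable income by −¥284 trillion; first-round consumption changes by −c × ΔT = −0.668 × (+¥284 trillion) = −¥189.712 trillion.
Expenditure multiplier = 1/(1 − c(1−t)) = 1/(1 − 0.668×0.8) = 1/0.4656 ≈ 2.148.
The tax multiplier is −c × k ≈ −1.435, so ΔY = k × (−c·ΔT) = (−¥189.712 trillion) / 0.4656 ≈ −¥407.5 trillion.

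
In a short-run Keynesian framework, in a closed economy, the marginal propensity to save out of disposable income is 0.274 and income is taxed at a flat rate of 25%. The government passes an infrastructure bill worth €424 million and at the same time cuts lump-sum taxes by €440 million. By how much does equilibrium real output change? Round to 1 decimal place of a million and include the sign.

MPC = 1 − MPS = 1 − 0.274 = 0.726.
Expenditure multiplier = 1/(1 − c(1−t)) = 1/(1 − 0.726×0.75) = 1/0.4555 ≈ 2.195.
ΔG contributes k·ΔG = (+€424 million) / 0.4555 ≈ +€930.8 million.
ΔT of −€440 million changes first-round spending by −c·ΔT = +€319.44 million, contributing k·(−c·ΔT) = (+€319.44 million) / 0.4555 ≈ +€701.3 million.
Net ΔY = k(ΔG − c·ΔT) = (+€743.44 million) / 0.4555 ≈ +€1,632.1 million.

+€1,632.1 million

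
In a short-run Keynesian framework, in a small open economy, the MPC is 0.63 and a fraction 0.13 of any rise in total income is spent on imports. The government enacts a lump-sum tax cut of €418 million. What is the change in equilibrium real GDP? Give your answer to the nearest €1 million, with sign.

+€527 million

A lump-sum tax change of −€418 million shifts disposable income by +€418 million; first-round consumption changes by −c × ΔT = −0.63 × (−€418 million) = +€263.34 million.
Expenditure multiplier = 1/(1 − c + m) = 1/(1 − 0.63 + 0.13) = 1/0.5 = 2.
The tax multiplier is −c × k = −1.26, so ΔY = k × (−c·ΔT) = (+€263.34 million) / 0.5 ≈ +€527 million.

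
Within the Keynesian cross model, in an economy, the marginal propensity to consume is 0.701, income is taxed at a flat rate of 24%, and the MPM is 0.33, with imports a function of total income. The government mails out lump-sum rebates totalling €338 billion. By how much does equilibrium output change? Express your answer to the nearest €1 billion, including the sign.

+€297 billion

A lump-sum tax change of −€338 billion shifts disposable income by +€338 billion; first-round consumption changes by −c × ΔT = −0.701 × (−€338 billion) = +€236.938 billion.
Expenditure multiplier = 1/(1 − c(1−t) + m) = 1/(1 − 0.701×0.76 + 0.33) = 1/0.79724 ≈ 1.254.
The tax multiplier is −c × k ≈ −0.879, so ΔY = k × (−c·ΔT) = (+€236.938 billion) / 0.79724 ≈ +€297 billion.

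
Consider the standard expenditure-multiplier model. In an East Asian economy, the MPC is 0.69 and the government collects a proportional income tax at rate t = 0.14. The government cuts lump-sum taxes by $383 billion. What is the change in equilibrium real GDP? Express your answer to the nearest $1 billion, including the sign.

+$650 billion

A lump-sum tax change of −$383 billion shifts disposable income by +$383 billion; first-round consumption changes by −c × ΔT = −0.69 × (−$383 billion) = +$264.27 billion.
Expenditure multiplier = 1/(1 − c(1−t)) = 1/(1 − 0.69×0.86) = 1/0.4066 ≈ 2.459.
The tax multiplier is −c × k ≈ −1.697, so ΔY = k × (−c·ΔT) = (+$264.27 billion) / 0.4066 ≈ +$650 billion.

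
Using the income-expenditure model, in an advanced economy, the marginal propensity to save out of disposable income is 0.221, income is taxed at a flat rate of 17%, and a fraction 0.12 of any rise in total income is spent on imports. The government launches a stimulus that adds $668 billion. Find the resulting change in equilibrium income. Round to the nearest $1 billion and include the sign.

+$1,411 billion

MPC = 1 − MPS = 1 − 0.221 = 0.779.
Expenditure multiplier = 1/(1 − c(1−t) + m) = 1/(1 − 0.779×0.83 + 0.12) = 1/0.47343 ≈ 2.112.
ΔY = k × ΔG = (+$668 billion) / 0.47343 ≈ +$1,411 billion.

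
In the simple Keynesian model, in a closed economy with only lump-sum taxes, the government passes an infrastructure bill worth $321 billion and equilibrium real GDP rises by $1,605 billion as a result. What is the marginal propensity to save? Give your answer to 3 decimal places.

Implied spending multiplier k = ΔY/ΔG = 1,605/321 = 5.
Since k = 1/(1 − MPC), MPC = 1 − 1/k = 1 − ΔG/ΔY = 1 − 321/1,605 = 0.800.
MPS = 1 − MPC = 0.200.

0.200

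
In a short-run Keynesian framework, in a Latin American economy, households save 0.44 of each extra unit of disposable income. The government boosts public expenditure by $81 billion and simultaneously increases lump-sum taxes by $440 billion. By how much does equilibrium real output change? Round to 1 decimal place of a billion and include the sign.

−$375.9 billion

MPC = 1 − MPS = 1 − 0.44 = 0.56.
Expenditure multiplier = 1/(1 − MPC) = 1/(1 − 0.56) = 1/0.44 ≈ 2.273.
ΔG contributes k·ΔG = (+$81 billion) / 0.44 ≈ +$184.1 billion.
ΔT of +$440 billion changes first-round spending by −c·ΔT = −$246.4 billion, contributing k·(−c·ΔT) = (−$246.4 billion) / 0.44 = −$560 billion.
Net ΔY = k(ΔG − c·ΔT) = (−$165.4 billion) / 0.44 ≈ −$375.9 billion.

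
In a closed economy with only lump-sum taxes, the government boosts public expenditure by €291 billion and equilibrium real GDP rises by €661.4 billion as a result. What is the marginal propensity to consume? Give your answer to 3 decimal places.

0.560

Implied spending multiplier k = ΔY/ΔG = 661.4/291 ≈ 2.2729.
Since k = 1/(1 − MPC), MPC = 1 − 1/k = 1 − ΔG/ΔY = 1 − 291/661.4 ≈ 0.560.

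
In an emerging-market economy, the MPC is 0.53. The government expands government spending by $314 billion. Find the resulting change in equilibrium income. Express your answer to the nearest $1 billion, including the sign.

Spending multiplier = 1/(1 − MPC) = 1/(1 − 0.53) = 1/0.47 ≈ 2.128.
ΔY = k × ΔG = (+$314 billion) / 0.47 ≈ +$668 billion.

+$668 billion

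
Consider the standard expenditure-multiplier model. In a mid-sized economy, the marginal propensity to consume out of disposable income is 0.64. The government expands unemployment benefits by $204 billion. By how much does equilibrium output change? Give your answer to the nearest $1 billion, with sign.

+$363 billion

The transfer change shifts disposable income by +$204 billion, so first-round consumption changes by c·ΔTR = 0.64 × (+$204 billion) = +$130.56 billion.
Expenditure multiplier = 1/(1 − MPC) = 1/(1 − 0.64) = 1/0.36 ≈ 2.778.
The transfer multiplier is c × k ≈ 1.778, so ΔY = k × (c·ΔTR) = (+$130.56 billion) / 0.36 ≈ +$363 billion.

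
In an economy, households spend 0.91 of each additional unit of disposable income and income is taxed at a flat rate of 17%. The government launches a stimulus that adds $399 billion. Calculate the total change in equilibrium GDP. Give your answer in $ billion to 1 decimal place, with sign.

+$1,630.6 billion

Expenditure multiplier = 1/(1 − c(1−t)) = 1/(1 − 0.91×0.83) = 1/0.2447 ≈ 4.087.
ΔY = k × ΔG = (+$399 billion) / 0.2447 ≈ +$1,630.6 billion.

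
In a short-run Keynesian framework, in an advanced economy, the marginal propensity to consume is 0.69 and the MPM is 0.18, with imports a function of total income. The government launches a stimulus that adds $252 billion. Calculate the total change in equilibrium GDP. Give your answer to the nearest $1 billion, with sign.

+$514 billion

Spending multiplier = 1/(1 − c + m) = 1/(1 − 0.69 + 0.18) = 1/0.49 ≈ 2.041.
ΔY = k × ΔG = (+$252 billion) / 0.49 ≈ +$514 billion.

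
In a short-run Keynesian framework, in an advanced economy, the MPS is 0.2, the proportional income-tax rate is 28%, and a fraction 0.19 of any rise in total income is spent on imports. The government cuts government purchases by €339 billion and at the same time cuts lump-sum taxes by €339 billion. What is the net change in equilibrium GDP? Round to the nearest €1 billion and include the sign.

−€110 billion

MPC = 1 − MPS = 1 − 0.2 = 0.8.
Expenditure multiplier = 1/(1 − c(1−t) + m) = 1/(1 − 0.8×0.72 + 0.19) = 1/0.614 ≈ 1.629.
ΔG contributes k·ΔG = (−€339 billion) / 0.614 ≈ −€552.1 billion.
ΔT of −€339 billion changes first-round spending by −c·ΔT = +€271.2 billion, contributing k·(−c·ΔT) = (+€271.2 billion) / 0.614 ≈ +€441.7 billion.
Net ΔY = k(ΔG − c·ΔT) = (−€67.8 billion) / 0.614 ≈ −€110 billion.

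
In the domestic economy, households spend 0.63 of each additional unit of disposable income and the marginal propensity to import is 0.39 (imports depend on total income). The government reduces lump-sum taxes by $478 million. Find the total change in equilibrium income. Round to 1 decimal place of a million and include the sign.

+$396.2 million

A lump-sum tax change of −$478 million shifts disposable income by +$478 million; first-round consumption changes by −c × ΔT = −0.63 × (−$478 million) = +$301.14 million.
Expenditure multiplier = 1/(1 − c + m) = 1/(1 − 0.63 + 0.39) = 1/0.76 ≈ 1.316.
The tax multiplier is −c × k ≈ −0.829, so ΔY = k × (−c·ΔT) = (+$301.14 million) / 0.76 ≈ +$396.2 million.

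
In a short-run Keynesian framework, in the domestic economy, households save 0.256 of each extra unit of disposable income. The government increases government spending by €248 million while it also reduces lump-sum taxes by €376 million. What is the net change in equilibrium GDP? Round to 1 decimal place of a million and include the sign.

+€2,061.5 million

MPC = 1 − MPS = 1 − 0.256 = 0.744.
Expenditure multiplier = 1/(1 − MPC) = 1/(1 − 0.744) = 1/0.256 ≈ 3.906.
ΔG contributes k·ΔG = (+€248 million) / 0.256 ≈ +€968.8 million.
ΔT of −€376 million changes first-round spending by −c·ΔT = +€279.744 million, contributing k·(−c·ΔT) = (+€279.744 million) / 0.256 ≈ +€1,092.8 million.
Net ΔY = k(ΔG − c·ΔT) = (+€527.744 million) / 0.256 = +€2,061.5 million.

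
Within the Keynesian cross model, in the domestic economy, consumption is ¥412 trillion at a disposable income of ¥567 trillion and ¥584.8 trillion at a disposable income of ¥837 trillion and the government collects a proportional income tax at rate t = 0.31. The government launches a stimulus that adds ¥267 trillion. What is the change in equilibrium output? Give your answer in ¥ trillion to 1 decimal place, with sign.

MPC = ΔC/ΔYd = (584.8 − 412)/(837 − 567) = 172.8/270 = 0.64.
Expenditure multiplier = 1/(1 − c(1−t)) = 1/(1 − 0.64×0.69) = 1/0.5584 ≈ 1.791.
ΔY = k × ΔG = (+¥267 trillion) / 0.5584 ≈ +¥478.2 trillion.

+¥478.2 trillion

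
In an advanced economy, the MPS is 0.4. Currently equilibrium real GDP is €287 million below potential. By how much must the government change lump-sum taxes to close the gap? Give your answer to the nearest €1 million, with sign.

−€191 million

MPC = 1 − MPS = 1 − 0.4 = 0.6.
Spending multiplier = 1/(1 − MPC) = 1/(1 − 0.6) = 1/0.4 = 2.5.
Tax multiplier = −c·k = −0.6/0.4 = −1.5. Need ΔY = +€287 million, so ΔT = ΔY/(−c·k) = −(+€287 million) × 0.4 / 0.6 ≈ −€191 million.
The government should cut lump-sum taxes by €191 million.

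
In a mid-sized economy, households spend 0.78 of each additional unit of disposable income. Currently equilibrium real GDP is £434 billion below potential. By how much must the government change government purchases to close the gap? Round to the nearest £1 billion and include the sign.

+£95 billion

Spending multiplier = 1/(1 − MPC) = 1/(1 − 0.78) = 1/0.22 ≈ 4.545.
Need ΔY = +£434 billion, so ΔG = ΔY/k = (+£434 billion) × 0.22 ≈ +£95 billion.
The government should increase government purchases by £95 billion.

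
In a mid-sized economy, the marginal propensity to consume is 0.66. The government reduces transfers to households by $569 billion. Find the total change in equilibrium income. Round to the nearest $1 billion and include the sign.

The transfer change shifts disposable income by −$569 billion, so first-round consumption changes by c·ΔTR = 0.66 × (−$569 billion) = −$375.54 billion.
Expenditure multiplier = 1/(1 − MPC) = 1/(1 − 0.66) = 1/0.34 ≈ 2.941.
The transfer multiplier is c × k ≈ 1.941, so ΔY = k × (c·ΔTR) = (−$375.54 billion) / 0.34 ≈ −$1,105 billion.

−$1,105 billion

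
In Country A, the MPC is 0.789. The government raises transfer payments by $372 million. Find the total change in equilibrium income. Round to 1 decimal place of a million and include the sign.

The transfer change shifts disposable income by +$372 million, so first-round consumption changes by c·ΔTR = 0.789 × (+$372 million) = +$293.508 million.
Expenditure multiplier = 1/(1 − MPC) = 1/(1 − 0.789) = 1/0.211 ≈ 4.739.
The transfer multiplier is c × k ≈ 3.739, so ΔY = k × (c·ΔTR) = (+$293.508 million) / 0.211 ≈ +$1,391 million.

+$1,391.0 million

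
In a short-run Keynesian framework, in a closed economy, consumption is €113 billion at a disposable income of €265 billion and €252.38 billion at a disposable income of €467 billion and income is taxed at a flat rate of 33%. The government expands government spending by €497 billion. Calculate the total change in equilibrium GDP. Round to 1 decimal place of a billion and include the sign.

+€924.3 billion

MPC = ΔC/ΔYd = (252.38 − 113)/(467 − 265) = 139.38/202 = 0.69.
Expenditure multiplier = 1/(1 − c(1−t)) = 1/(1 − 0.69×0.67) = 1/0.5377 ≈ 1.86.
ΔY = k × ΔG = (+€497 billion) / 0.5377 ≈ +€924.3 billion.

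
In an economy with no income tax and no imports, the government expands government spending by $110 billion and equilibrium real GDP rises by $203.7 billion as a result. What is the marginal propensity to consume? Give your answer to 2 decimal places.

0.46

Implied spending multiplier k = ΔY/ΔG = 203.7/110 ≈ 1.8518.
Since k = 1/(1 − MPC), MPC = 1 − 1/k = 1 − ΔG/ΔY = 1 − 110/203.7 ≈ 0.46.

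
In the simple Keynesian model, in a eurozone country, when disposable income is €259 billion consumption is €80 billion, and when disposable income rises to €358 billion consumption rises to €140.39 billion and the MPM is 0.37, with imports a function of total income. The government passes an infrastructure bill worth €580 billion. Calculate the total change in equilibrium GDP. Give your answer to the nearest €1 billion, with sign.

MPC = ΔC/ΔYd = (140.39 − 80)/(358 − 259) = 60.39/99 = 0.61.
Government-spending multiplier = 1/(1 − c + m) = 1/(1 − 0.61 + 0.37) = 1/0.76 ≈ 1.316.
ΔY = k × ΔG = (+€580 billion) / 0.76 ≈ +€763 billion.

+€763 billion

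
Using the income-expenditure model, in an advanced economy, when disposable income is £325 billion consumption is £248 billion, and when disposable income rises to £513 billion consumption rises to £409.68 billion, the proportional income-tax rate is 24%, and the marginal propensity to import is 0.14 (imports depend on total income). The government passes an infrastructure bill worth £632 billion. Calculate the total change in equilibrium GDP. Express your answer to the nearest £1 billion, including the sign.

+£1,299 billion

MPC = ΔC/ΔYd = (409.68 − 248)/(513 − 325) = 161.68/188 = 0.86.
Spending multiplier = 1/(1 − c(1−t) + m) = 1/(1 − 0.86×0.76 + 0.14) = 1/0.4864 ≈ 2.056.
ΔY = k × ΔG = (+£632 billion) / 0.4864 ≈ +£1,299 billion.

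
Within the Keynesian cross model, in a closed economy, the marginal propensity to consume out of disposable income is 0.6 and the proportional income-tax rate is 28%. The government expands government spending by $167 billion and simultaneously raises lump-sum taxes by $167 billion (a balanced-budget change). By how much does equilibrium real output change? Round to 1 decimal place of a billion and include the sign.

+$117.6 billion

Expenditure multiplier = 1/(1 − c(1−t)) = 1/(1 − 0.6×0.72) = 1/0.568 ≈ 1.761.
ΔG contributes k·ΔG = (+$167 billion) / 0.568 ≈ +$294 billion.
ΔT of +$167 billion changes first-round spending by −c·ΔT = −$100.2 billion, contributing k·(−c·ΔT) = (−$100.2 billion) / 0.568 ≈ −$176.4 billion.
Net ΔY = k(ΔG − c·ΔT) = (+$66.8 billion) / 0.568 ≈ +$117.6 billion.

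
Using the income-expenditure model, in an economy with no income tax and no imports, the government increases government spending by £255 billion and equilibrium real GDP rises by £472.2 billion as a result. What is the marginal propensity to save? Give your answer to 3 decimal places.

0.540

Implied spending multiplier k = ΔY/ΔG = 472.2/255 ≈ 1.8518.
Since k = 1/(1 − MPC), MPC = 1 − 1/k = 1 − ΔG/ΔY = 1 − 255/472.2 ≈ 0.460.
MPS = 1 − MPC = 0.540.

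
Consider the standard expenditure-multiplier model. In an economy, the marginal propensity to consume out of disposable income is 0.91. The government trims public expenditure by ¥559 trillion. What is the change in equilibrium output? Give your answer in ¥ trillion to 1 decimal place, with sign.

−¥6,211.1 trillion

Expenditure multiplier = 1/(1 − MPC) = 1/(1 − 0.91) = 1/0.09 ≈ 11.111.
ΔY = k × ΔG = (−¥559 trillion) / 0.09 ≈ −¥6,211.1 trillion.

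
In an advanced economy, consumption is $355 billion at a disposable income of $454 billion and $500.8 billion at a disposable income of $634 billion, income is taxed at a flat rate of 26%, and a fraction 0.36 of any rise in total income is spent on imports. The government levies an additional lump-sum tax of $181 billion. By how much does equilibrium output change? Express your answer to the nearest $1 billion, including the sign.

−$193 billion

MPC = ΔC/ΔYd = (500.8 − 355)/(634 − 454) = 145.8/180 = 0.81.
A lump-sum tax change of +$181 billion shifts disposable income by −$181 billion; first-round consumption changes by −c × ΔT = −0.81 × (+$181 billion) = −$146.61 billion.
Expenditure multiplier = 1/(1 − c(1−t) + m) = 1/(1 − 0.81×0.74 + 0.36) = 1/0.7606 ≈ 1.315.
The tax multiplier is −c × k ≈ −1.065, so ΔY = k × (−c·ΔT) = (−$146.61 billion) / 0.7606 ≈ −$193 billion.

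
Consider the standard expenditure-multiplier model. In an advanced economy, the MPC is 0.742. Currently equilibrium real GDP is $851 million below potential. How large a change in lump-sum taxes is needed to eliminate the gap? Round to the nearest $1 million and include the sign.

−$296 million

Spending multiplier = 1/(1 − MPC) = 1/(1 − 0.742) = 1/0.258 ≈ 3.876.
Tax multiplier = −c·k = −0.742/0.258 ≈ −2.876. Need ΔY = +$851 million, so ΔT = ΔY/(−c·k) = −(+$851 million) × 0.258 / 0.742 ≈ −$296 million.
The government should cut lump-sum taxes by $296 million.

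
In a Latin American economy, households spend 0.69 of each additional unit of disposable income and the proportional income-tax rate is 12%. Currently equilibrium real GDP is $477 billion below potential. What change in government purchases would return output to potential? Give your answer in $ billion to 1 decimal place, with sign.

Spending multiplier = 1/(1 − c(1−t)) = 1/(1 − 0.69×0.88) = 1/0.3928 ≈ 2.546.
Need ΔY = +$477 billion, so ΔG = ΔY/k = (+$477 billion) × 0.3928 ≈ +$187.4 billion.
The government should increase government purchases by $187.4 billion.

+$187.4 billion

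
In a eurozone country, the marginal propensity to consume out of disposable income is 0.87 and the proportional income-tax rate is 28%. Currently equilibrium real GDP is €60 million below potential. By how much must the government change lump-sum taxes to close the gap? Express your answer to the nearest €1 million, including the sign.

Spending multiplier = 1/(1 − c(1−t)) = 1/(1 − 0.87×0.72) = 1/0.3736 ≈ 2.677.
Tax multiplier = −c·k = −0.87/0.3736 ≈ −2.329. Need ΔY = +€60 million, so ΔT = ΔY/(−c·k) = −(+€60 million) × 0.3736 / 0.87 ≈ −€26 million.
The government should cut lump-sum taxes by €26 million.

−€26 million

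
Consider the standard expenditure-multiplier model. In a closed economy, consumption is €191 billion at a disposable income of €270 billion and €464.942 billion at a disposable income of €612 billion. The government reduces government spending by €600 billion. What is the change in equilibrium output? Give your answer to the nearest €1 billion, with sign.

MPC = ΔC/ΔYd = (464.942 − 191)/(612 − 270) = 273.942/342 = 0.801.
Expenditure multiplier = 1/(1 − MPC) = 1/(1 − 0.801) = 1/0.199 ≈ 5.025.
ΔY = k × ΔG = (−€600 billion) / 0.199 ≈ −€3,015 billion.

−€3,015 billion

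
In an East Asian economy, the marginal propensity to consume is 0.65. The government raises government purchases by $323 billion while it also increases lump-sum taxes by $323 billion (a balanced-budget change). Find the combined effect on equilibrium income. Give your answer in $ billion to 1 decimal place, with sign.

+$323.0 billion

Expenditure multiplier = 1/(1 − MPC) = 1/(1 − 0.65) = 1/0.35 ≈ 2.857.
ΔG contributes k·ΔG = (+$323 billion) / 0.35 ≈ +$922.9 billion.
ΔT of +$323 billion changes first-round spending by −c·ΔT = −$209.95 billion, contributing k·(−c·ΔT) = (−$209.95 billion) / 0.35 ≈ −$599.9 billion.
With ΔG = ΔT and no other leakages, the balanced-budget multiplier is 1, so ΔY = ΔG = +$323 billion.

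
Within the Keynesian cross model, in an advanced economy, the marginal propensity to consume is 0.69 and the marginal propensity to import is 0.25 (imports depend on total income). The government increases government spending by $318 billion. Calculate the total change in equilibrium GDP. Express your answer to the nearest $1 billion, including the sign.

Spending multiplier = 1/(1 − c + m) = 1/(1 − 0.69 + 0.25) = 1/0.56 ≈ 1.786.
ΔY = k × ΔG = (+$318 billion) / 0.56 ≈ +$568 billion.

+$568 billion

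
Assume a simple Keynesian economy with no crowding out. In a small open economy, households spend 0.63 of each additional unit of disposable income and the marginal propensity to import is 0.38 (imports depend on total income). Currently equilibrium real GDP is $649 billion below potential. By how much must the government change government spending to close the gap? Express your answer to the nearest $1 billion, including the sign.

Spending multiplier = 1/(1 − c + m) = 1/(1 − 0.63 + 0.38) = 1/0.75 ≈ 1.333.
Need ΔY = +$649 billion, so ΔG = ΔY/k = (+$649 billion) × 0.75 ≈ +$487 billion.
The government should increase government spending by $487 billion.

+$487 billion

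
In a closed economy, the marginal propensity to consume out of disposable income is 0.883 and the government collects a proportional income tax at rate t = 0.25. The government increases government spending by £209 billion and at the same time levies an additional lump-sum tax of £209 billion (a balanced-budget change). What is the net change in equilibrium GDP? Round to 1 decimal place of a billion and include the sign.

+£72.4 billion

Expenditure multiplier = 1/(1 − c(1−t)) = 1/(1 − 0.883×0.75) = 1/0.33775 ≈ 2.961.
ΔG contributes k·ΔG = (+£209 billion) / 0.33775 ≈ +£618.8 billion.
ΔT of +£209 billion changes first-round spending by −c·ΔT = −£184.547 billion, contributing k·(−c·ΔT) = (−£184.547 billion) / 0.33775 ≈ −£546.4 billion.
Net ΔY = k(ΔG − c·ΔT) = (+£24.453 billion) / 0.33775 ≈ +£72.4 billion.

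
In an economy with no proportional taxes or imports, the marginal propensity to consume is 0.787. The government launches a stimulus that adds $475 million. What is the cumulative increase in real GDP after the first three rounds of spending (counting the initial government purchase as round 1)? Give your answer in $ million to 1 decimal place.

$1,143.0 million

Round 1 adds ΔG = $475 million; each later round is MPC = 0.787 times the previous.
After 3 rounds: 475 + 373.825 + 294.200275 = ΔG·(1 − c^3)/(1 − c) = 475 × (1 − 0.487443403)/0.213 ≈ $1,143 million.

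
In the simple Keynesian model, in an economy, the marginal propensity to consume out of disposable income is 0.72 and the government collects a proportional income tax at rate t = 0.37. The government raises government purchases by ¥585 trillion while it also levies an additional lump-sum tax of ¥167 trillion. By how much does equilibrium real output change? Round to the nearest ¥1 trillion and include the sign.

+¥851 trillion

Expenditure multiplier = 1/(1 − c(1−t)) = 1/(1 − 0.72×0.63) = 1/0.5464 ≈ 1.83.
ΔG contributes k·ΔG = (+¥585 trillion) / 0.5464 ≈ +¥1,070.6 trillion.
ΔT of +¥167 trillion changes first-round spending by −c·ΔT = −¥120.24 trillion, contributing k·(−c·ΔT) = (−¥120.24 trillion) / 0.5464 ≈ −¥220.1 trillion.
Net ΔY = k(ΔG − c·ΔT) = (+¥464.76 trillion) / 0.5464 ≈ +¥851 trillion.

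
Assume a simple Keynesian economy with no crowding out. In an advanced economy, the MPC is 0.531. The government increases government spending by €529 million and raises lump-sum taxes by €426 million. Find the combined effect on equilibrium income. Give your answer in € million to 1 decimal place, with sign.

+€645.6 million

Expenditure multiplier = 1/(1 − MPC) = 1/(1 − 0.531) = 1/0.469 ≈ 2.132.
ΔG contributes k·ΔG = (+€529 million) / 0.469 ≈ +€1,127.9 million.
ΔT of +€426 million changes first-round spending by −c·ΔT = −€226.206 million, contributing k·(−c·ΔT) = (−€226.206 million) / 0.469 ≈ −€482.3 million.
Net ΔY = k(ΔG − c·ΔT) = (+€302.794 million) / 0.469 ≈ +€645.6 million.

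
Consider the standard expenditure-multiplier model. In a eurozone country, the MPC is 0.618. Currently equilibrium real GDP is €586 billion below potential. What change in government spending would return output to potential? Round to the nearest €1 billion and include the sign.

+€224 billion

Spending multiplier = 1/(1 − MPC) = 1/(1 − 0.618) = 1/0.382 ≈ 2.618.
Need ΔY = +€586 billion, so ΔG = ΔY/k = (+€586 billion) × 0.382 ≈ +€224 billion.
The government should increase government spending by €224 billion.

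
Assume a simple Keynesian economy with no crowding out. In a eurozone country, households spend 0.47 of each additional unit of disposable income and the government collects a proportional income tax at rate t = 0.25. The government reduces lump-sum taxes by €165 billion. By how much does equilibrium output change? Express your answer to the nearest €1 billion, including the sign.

A lump-sum tax change of −€165 billion shifts disposable income by +€165 billion; first-round consumption changes by −c × ΔT = −0.47 × (−€165 billion) = +€77.55 billion.
Expenditure multiplier = 1/(1 − c(1−t)) = 1/(1 − 0.47×0.75) = 1/0.6475 ≈ 1.544.
The tax multiplier is −c × k ≈ −0.726, so ΔY = k × (−c·ΔT) = (+€77.55 billion) / 0.6475 ≈ +€120 billion.

+€120 billion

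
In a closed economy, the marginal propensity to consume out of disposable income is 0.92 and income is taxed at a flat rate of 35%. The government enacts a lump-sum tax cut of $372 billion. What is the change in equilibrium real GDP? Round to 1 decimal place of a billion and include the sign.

+$851.3 billion

A lump-sum tax change of −$372 billion shifts disposable income by +$372 billion; first-round consumption changes by −c × ΔT = −0.92 × (−$372 billion) = +$342.24 billion.
Expenditure multiplier = 1/(1 − c(1−t)) = 1/(1 − 0.92×0.65) = 1/0.402 ≈ 2.488.
The tax multiplier is −c × k ≈ −2.289, so ΔY = k × (−c·ΔT) = (+$342.24 billion) / 0.402 ≈ +$851.3 billion.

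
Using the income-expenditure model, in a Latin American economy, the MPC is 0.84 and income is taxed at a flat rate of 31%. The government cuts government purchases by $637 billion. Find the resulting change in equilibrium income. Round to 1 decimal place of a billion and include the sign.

−$1,515.2 billion

Government-spending multiplier = 1/(1 − c(1−t)) = 1/(1 − 0.84×0.69) = 1/0.4204 ≈ 2.379.
ΔY = k × ΔG = (−$637 billion) / 0.4204 ≈ −$1,515.2 billion.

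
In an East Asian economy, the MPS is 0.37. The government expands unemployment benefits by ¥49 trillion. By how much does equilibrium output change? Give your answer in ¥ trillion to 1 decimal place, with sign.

+¥83.4 trillion

MPC = 1 − MPS = 1 − 0.37 = 0.63.
The transfer change shifts disposable income by +¥49 trillion, so first-round consumption changes by c·ΔTR = 0.63 × (+¥49 trillion) = +¥30.87 trillion.
Expenditure multiplier = 1/(1 − MPC) = 1/(1 − 0.63) = 1/0.37 ≈ 2.703.
The transfer multiplier is c × k ≈ 1.703, so ΔY = k × (c·ΔTR) = (+¥30.87 trillion) / 0.37 ≈ +¥83.4 trillion.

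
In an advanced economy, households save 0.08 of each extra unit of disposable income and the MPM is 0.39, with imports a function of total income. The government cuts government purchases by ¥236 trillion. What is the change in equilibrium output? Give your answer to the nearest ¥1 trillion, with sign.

−¥502 trillion

MPC = 1 − MPS = 1 − 0.08 = 0.92.
Expenditure multiplier = 1/(1 − c + m) = 1/(1 − 0.92 + 0.39) = 1/0.47 ≈ 2.128.
ΔY = k × ΔG = (−¥236 trillion) / 0.47 ≈ −¥502 trillion.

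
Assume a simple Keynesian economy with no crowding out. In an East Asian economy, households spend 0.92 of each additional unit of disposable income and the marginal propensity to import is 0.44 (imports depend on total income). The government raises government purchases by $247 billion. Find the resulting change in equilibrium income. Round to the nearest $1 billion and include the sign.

+$475 billion

Expenditure multiplier = 1/(1 − c + m) = 1/(1 − 0.92 + 0.44) = 1/0.52 ≈ 1.923.
ΔY = k × ΔG = (+$247 billion) / 0.52 = +$475 billion.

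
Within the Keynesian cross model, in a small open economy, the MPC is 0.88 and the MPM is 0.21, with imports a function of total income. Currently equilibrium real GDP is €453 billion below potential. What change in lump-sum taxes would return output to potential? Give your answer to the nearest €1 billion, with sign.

−€170 billion

Spending multiplier = 1/(1 − c + m) = 1/(1 − 0.88 + 0.21) = 1/0.33 ≈ 3.03.
Tax multiplier = −c·k = −0.88/0.33 ≈ −2.667. Need ΔY = +€453 billion, so ΔT = ΔY/(−c·k) = −(+€453 billion) × 0.33 / 0.88 ≈ −€170 billion.
The government should cut lump-sum taxes by €170 billion.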